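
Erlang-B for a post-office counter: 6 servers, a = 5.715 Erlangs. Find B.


B(c,a) = (a^c/c!) / Σ_{k=0}^{c} a^k/k!
a^6/6! = 48.391035
Σ terms (k=0..6): 1.00000 + 5.71500 + 16.33061 + 31.10982 + 44.44815 + 50.80424 + 48.39104 = 197.798852
B = 48.391035/197.798852 = 0.244648

Final: 0.244648


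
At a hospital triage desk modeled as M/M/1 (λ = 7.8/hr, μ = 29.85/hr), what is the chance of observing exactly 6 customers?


ρ = 7.8/29.85 = 0.2613
P_n = (1−ρ)·ρ^n = (1 − 0.2613)·0.2613^6 = 0.7387·0.0003183 = 0.0002352

Final: 0.0002352


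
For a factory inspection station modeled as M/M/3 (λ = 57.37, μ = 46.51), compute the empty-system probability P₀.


a = λ/μ = 57.37/46.51 = 1.2335; ρ = a/c = 0.4112
Σ_{k=0}^{2} a^k/k! (terms k=0..2) = 1.00000 + 1.23350 + 0.76076 = 2.99426
Tail: a^3/(3!(1−ρ)) = 1.87679/(6·0.5888) = 0.53122
P₀ = 1/(2.99426 + 0.53122) = 1/3.52547 = 0.283650

Final: 0.283650


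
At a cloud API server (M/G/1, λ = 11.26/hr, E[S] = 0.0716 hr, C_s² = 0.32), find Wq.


ρ = λ·E[S] = 11.26·0.0716 = 0.8062
E[S²] = E[S]²(1+C_s²) = 0.0716²·(1+0.32) = 0.006767
Wq = λ·E[S²]/(2(1−ρ)) = 11.26·0.006767/(2·0.1938) = 0.19660 hr

Final: 0.19660 hr


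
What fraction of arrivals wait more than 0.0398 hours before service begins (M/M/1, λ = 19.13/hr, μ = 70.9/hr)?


ρ = 19.13/70.9 = 0.2698
P(Wq > t) = ρ·e^{−(μ−λ)t} = 0.2698·e^{−2.0604}
= 0.2698·0.127397 = 0.034374

Final: 0.034374


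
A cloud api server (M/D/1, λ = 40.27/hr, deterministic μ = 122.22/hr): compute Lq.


ρ = 40.27/122.22 = 0.3295
M/D/1: Lq = ρ²/(2(1−ρ)) = 0.1086/(2·0.6705) = 0.08095

Final: 0.08095


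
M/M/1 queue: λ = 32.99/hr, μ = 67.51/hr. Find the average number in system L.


ρ = λ/μ = 32.99/67.51 = 0.4887
L = ρ/(1−ρ) = 0.4887/(1 − 0.4887) = 0.4887/0.5113 = 0.9557

Final: 0.9557


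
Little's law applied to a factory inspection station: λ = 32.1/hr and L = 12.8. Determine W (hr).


W = L/λ = 12.8/32.1 = 0.3988 hr

Final: 0.3988 hr


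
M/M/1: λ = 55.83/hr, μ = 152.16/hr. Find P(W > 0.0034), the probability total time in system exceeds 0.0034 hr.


W ~ Exponential(μ−λ) for M/M/1.
μ − λ = 152.16 − 55.83 = 96.3300
P(W > t) = e^{−(μ−λ)t} = e^{−0.3275} = 0.720707

Final: 0.720707


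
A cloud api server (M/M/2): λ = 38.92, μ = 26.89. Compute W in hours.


a = 1.4474; ρ = 0.7237; P₀ = 0.160302
Lq = P₀·a^c·ρ/(c!(1−ρ)²) = 1.59158
Wq = Lq/λ = 1.59158/38.92 = 0.04089 hr
W = Wq + 1/μ = 0.04089 + 0.03719 = 0.07808 hr

Final: 0.07808 hr


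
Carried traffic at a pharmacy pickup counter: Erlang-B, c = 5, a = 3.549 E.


B(5,3.549) = 0.158516 (Erlang-B)
Carried load = a(1 − B) = 3.549·(1 − 0.158516) = 3.549·0.841484 = 2.9864 E

Final: 2.9864 Erlangs


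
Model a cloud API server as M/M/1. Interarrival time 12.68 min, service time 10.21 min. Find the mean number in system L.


λ = 60/12.68 = 4.7319 /hr
μ = 60/10.21 = 5.8766 /hr
ρ = λ/μ = 4.7319/5.8766 = 0.8052
L = ρ/(1−ρ) = 0.8052/0.1948 = 4.1336

Final: 4.1336


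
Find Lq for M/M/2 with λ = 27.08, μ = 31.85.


a = λ/μ = 0.8502; ρ = a/2 = 0.4251
P₀ = 0.403393
Lq = P₀·a^c·ρ / (c!·(1−ρ)²) = 0.403393·0.72290·0.4251/(2·0.33049)
= 0.18755

Final: 0.18755


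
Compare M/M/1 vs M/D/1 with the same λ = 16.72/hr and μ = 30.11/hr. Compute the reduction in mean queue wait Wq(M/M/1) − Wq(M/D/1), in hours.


ρ = 16.72/30.11 = 0.5553
Wq(M/M/1) = ρ/(μ−λ) = 0.5553/13.39 = 0.04147 hr
Wq(M/D/1) = ρ/(2(μ−λ)) = 0.02074 hr
Savings = 0.04147 − 0.02074 = 0.02074 hr

Final: 0.02074 hr


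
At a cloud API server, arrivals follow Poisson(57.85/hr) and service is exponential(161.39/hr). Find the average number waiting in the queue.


ρ = 57.85/161.39 = 0.3584
Lq = ρ²/(1−ρ) = 0.1285/0.6416 = 0.2003

Final: 0.2003


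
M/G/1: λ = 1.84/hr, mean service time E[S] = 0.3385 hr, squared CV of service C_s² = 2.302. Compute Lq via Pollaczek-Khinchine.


ρ = λ·E[S] = 1.84·0.3385 = 0.6228
Lq = ρ²(1+C_s²)/(2(1−ρ)) = 0.3879·(1+2.302)/(2·0.3772)
= 0.3879·3.3020/0.7543 = 1.69814

Final: 1.69814


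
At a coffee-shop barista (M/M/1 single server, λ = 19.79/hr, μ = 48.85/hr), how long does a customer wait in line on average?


ρ = 19.79/48.85 = 0.4051
Wq = ρ/(μ−λ) = 0.4051/(48.85 − 19.79) = 0.4051/29.06 = 0.01394 hr

Final: 0.01394 hr


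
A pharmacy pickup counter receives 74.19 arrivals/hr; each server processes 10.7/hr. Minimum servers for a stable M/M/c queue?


Stability requires cμ > λ ⇔ c > λ/μ.
λ/μ = 74.19/10.7 = 6.9336
Minimum integer c = ⌊6.9336⌋ + 1 = 7
Check: 7·10.7 = 74.90 > 74.19, while 6·10.7 = 64.20 ≤ 74.19

Final: 7 servers


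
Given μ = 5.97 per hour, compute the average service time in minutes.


Mean service time = 1/μ = 1/5.97 hour = 0.16750 hour
In minutes: 0.16750 × 60 = 10.0503 min

Final: 10.0503 min


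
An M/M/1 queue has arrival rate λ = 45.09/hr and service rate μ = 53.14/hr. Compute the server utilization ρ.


ρ = λ/μ = 45.09/53.14 = 0.8485

Final: 0.8485


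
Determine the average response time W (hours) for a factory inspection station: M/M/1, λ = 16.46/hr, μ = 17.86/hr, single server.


W = 1/(μ−λ) = 1/(17.86 − 16.46) = 1/1.40 = 0.7143 hr

Final: 0.7143 hr


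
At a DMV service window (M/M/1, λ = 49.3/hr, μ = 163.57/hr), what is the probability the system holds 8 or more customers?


ρ = 49.3/163.57 = 0.3014
P(N ≥ n) = ρ^n = 0.3014^8 = 0.00006810

Final: 0.00006810


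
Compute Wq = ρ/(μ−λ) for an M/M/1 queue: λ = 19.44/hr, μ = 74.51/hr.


ρ = 19.44/74.51 = 0.2609
Wq = ρ/(μ−λ) = 0.2609/(74.51 − 19.44) = 0.2609/55.07 = 0.004738 hr

Final: 0.004738 hr


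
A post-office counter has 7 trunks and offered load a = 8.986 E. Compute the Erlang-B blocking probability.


B(c,a) = (a^c/c!) / Σ_{k=0}^{c} a^k/k!
a^7/7! = 938.716309
Σ terms (k=0..7): 1.00000 + 8.98600 + 40.37410 + 120.93388 + 271.67796 + 488.25964 + 731.25019 + 938.71631 = 2601.198077
B = 938.716309/2601.198077 = 0.360878

Final: 0.360878


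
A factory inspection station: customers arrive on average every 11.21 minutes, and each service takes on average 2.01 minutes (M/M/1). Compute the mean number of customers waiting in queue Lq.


λ = 60/11.21 = 5.3524 /hr
μ = 60/2.01 = 29.8507 /hr
ρ = λ/μ = 5.3524/29.8507 = 0.1793
Lq = ρ²/(1−ρ) = 0.03215/0.8207 = 0.03917

Final: 0.03917


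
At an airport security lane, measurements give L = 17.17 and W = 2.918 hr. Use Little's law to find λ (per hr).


λ = L/W = 17.17/2.918 = 5.8842 /hr

Final: 5.8842 /hr


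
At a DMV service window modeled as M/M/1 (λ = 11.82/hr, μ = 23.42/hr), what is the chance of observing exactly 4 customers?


ρ = 11.82/23.42 = 0.5047
P_n = (1−ρ)·ρ^n = (1 − 0.5047)·0.5047^4 = 0.4953·0.064882 = 0.032136

Final: 0.032136


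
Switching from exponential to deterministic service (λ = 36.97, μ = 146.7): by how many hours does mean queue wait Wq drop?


ρ = 36.97/146.7 = 0.2520
Wq(M/M/1) = ρ/(μ−λ) = 0.2520/109.73 = 0.002297 hr
Wq(M/D/1) = ρ/(2(μ−λ)) = 0.001148 hr
Savings = 0.002297 − 0.001148 = 0.001148 hr

Final: 0.001148 hr


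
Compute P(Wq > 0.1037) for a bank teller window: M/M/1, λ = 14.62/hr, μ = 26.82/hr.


ρ = 14.62/26.82 = 0.5451
P(Wq > t) = ρ·e^{−(μ−λ)t} = 0.5451·e^{−1.2651}
= 0.5451·0.282200 = 0.153832

Final: 0.153832


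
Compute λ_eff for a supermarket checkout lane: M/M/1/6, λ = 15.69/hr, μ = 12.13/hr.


ρ = 1.2935; P_K = (1−ρ)ρ^6/(1−ρ^7) = 0.271754
λ_eff = λ(1 − P_K) = 15.69·(1 − 0.271754) = 15.69·0.728246 = 11.4262 /hr

Final: 11.4262 /hr


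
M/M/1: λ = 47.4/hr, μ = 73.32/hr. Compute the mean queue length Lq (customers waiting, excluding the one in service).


ρ = 47.4/73.32 = 0.6465
Lq = ρ²/(1−ρ) = 0.4179/0.3535 = 1.1822

Final: 1.1822


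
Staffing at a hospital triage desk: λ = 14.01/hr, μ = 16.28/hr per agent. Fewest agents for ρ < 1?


Stability requires cμ > λ ⇔ c > λ/μ.
λ/μ = 14.01/16.28 = 0.8606
Minimum integer c = ⌊0.8606⌋ + 1 = 1
Check: 1·16.28 = 16.28 > 14.01, while 0·16.28 = 0.00 ≤ 14.01

Final: 1 servers


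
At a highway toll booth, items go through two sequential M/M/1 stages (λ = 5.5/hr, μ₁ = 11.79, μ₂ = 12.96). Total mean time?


Each node sees arrival rate λ = 5.5/hr (tandem ⇒ throughput preserved).
W₁ = 1/(μ₁−λ) = 1/(11.79−5.5) = 0.15898 hr
W₂ = 1/(μ₂−λ) = 1/(12.96−5.5) = 0.13405 hr
W_total = W₁ + W₂ = 0.15898 + 0.13405 = 0.29303 hr

Final: 0.29303 hr


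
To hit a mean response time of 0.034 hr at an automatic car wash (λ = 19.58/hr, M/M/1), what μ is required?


W = 1/(μ−λ) ⇒ μ − λ = 1/W = 1/0.034 = 29.4118
μ = λ + 1/W = 19.58 + 29.4118 = 48.9918 per hr

Final: 48.9918 /hr


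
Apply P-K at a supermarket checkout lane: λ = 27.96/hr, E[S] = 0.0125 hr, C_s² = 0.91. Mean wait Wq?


ρ = λ·E[S] = 27.96·0.0125 = 0.3495
E[S²] = E[S]²(1+C_s²) = 0.0125²·(1+0.91) = 0.0002984
Wq = λ·E[S²]/(2(1−ρ)) = 27.96·0.0002984/(2·0.6505) = 0.006414 hr

Final: 0.006414 hr


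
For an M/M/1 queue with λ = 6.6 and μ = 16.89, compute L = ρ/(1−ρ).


ρ = λ/μ = 6.6/16.89 = 0.3908
L = ρ/(1−ρ) = 0.3908/(1 − 0.3908) = 0.3908/0.6092 = 0.6414

Final: 0.6414


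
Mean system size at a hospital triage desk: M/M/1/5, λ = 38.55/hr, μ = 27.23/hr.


ρ = 38.55/27.23 = 1.4157
L = ρ[1 − (K+1)ρ^K + Kρ^(K+1)] / [(1−ρ)(1−ρ^(K+1))]
Numerator: 1.4157·(1 − 6·5.687006 + 5·8.051197) = 10.099657
Denominator: (-0.4157)·(-7.051197) = 2.931309
L = 10.099657/2.931309 = 3.4454

Final: 3.4454


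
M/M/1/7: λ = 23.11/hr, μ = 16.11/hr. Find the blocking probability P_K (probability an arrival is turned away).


ρ = λ/μ = 23.11/16.11 = 1.4345
P_K = (1−ρ)ρ^K/(1−ρ^(K+1)) = (-0.4345·12.500599)/(1 − 17.932269)
= -5.431669/-16.932269 = 0.320788

Final: 0.320788


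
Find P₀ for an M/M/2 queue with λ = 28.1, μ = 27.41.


a = λ/μ = 28.1/27.41 = 1.0252; ρ = a/c = 0.5126
Σ_{k=0}^{1} a^k/k! (terms k=0..1) = 1.00000 + 1.02517 = 2.02517
Tail: a^2/(2!(1−ρ)) = 1.05098/(2·0.4874) = 1.07812
P₀ = 1/(2.02517 + 1.07812) = 1/3.10329 = 0.322238

Final: 0.322238


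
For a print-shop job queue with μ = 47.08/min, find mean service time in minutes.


Mean service time = 1/μ = 1/47.08 minute = 0.02124 minute
In minutes: 0.02124 × 1 = 0.02124 min

Final: 0.02124 min


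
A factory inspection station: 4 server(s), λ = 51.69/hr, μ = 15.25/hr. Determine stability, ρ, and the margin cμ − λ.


Total capacity cμ = 4·15.25 = 61.00/hr
ρ = λ/(cμ) = 51.69/61.00 = 0.8474
Stable ⇔ ρ < 1: YES
Spare capacity = cμ − λ = 61.00 − 51.69 = 9.31/hr

Final: ρ = 0.8474; stable; margin = 9.31/hr


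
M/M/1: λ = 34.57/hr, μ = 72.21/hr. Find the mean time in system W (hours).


W = 1/(μ−λ) = 1/(72.21 − 34.57) = 1/37.64 = 0.02657 hr

Final: 0.02657 hr


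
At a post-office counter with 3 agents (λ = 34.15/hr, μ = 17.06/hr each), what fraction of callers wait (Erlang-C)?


a = λ/μ = 2.0018; ρ = a/3 = 0.6673
P₀ = 0.110829 (from M/M/c formula)
C(c,a) = [a^c/(c!(1−ρ))]·P₀ = [8.02112/(6·0.3327)]·0.110829
= 4.01763·0.110829 = 0.445270

Final: 0.445270


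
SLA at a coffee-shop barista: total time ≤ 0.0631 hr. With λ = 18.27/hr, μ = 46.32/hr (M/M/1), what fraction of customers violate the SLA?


W ~ Exponential(μ−λ) for M/M/1.
μ − λ = 46.32 − 18.27 = 28.0500
P(W > t) = e^{−(μ−λ)t} = e^{−1.7700} = 0.170341

Final: 0.170341


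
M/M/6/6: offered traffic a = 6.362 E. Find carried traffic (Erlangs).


B(6,6.362) = 0.289855 (Erlang-B)
Carried load = a(1 − B) = 6.362·(1 − 0.289855) = 6.362·0.710145 = 4.5179 E

Final: 4.5179 Erlangs


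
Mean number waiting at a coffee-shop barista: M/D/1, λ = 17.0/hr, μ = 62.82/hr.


ρ = 17.0/62.82 = 0.2706
M/D/1: Lq = ρ²/(2(1−ρ)) = 0.07323/(2·0.7294) = 0.05020

Final: 0.05020


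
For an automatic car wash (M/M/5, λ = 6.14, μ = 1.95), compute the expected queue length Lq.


a = λ/μ = 3.1487; ρ = a/5 = 0.6297
P₀ = 0.039416
Lq = P₀·a^c·ρ / (c!·(1−ρ)²) = 0.039416·309.50580·0.6297/(120·0.13709)
= 0.46700

Final: 0.46700


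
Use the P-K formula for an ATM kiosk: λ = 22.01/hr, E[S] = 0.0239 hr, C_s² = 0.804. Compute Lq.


ρ = λ·E[S] = 22.01·0.0239 = 0.5260
Lq = ρ²(1+C_s²)/(2(1−ρ)) = 0.2767·(1+0.804)/(2·0.4740)
= 0.2767·1.8040/0.9479 = 0.52662

Final: 0.52662


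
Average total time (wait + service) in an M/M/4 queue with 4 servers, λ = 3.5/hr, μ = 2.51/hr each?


a = 1.3944; ρ = 0.3486; P₀ = 0.246284
Lq = P₀·a^c·ρ/(c!(1−ρ)²) = 0.03187
Wq = Lq/λ = 0.03187/3.5 = 0.009107 hr
W = Wq + 1/μ = 0.009107 + 0.39841 = 0.40751 hr

Final: 0.40751 hr


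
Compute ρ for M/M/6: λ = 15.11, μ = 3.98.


ρ = λ/(cμ) = 15.11/(6·3.98) = 15.11/23.88 = 0.6327

Final: 0.6327


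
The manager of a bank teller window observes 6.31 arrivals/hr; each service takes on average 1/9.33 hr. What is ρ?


ρ = λ/μ = 6.31/9.33 = 0.6763

Final: 0.6763


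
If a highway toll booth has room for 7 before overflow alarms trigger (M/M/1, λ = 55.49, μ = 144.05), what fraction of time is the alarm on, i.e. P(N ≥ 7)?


ρ = 55.49/144.05 = 0.3852
P(N ≥ n) = ρ^n = 0.3852^7 = 0.001259

Final: 0.001259


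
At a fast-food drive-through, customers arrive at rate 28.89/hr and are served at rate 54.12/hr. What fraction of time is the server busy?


ρ = λ/μ = 28.89/54.12 = 0.5338

Final: 0.5338


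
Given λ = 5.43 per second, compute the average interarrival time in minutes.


Mean interarrival time = 1/λ = 1/5.43 second = 0.18416 second
In minutes: 0.18416 × 0.0166667 = 0.003069 min

Final: 0.003069 min


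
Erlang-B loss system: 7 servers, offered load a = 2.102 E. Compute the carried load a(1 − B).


B(7,2.102) = 0.004403 (Erlang-B)
Carried load = a(1 − B) = 2.102·(1 − 0.004403) = 2.102·0.995597 = 2.0927 E

Final: 2.0927 Erlangs


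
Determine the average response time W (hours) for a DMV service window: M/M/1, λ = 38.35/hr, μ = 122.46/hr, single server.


W = 1/(μ−λ) = 1/(122.46 − 38.35) = 1/84.11 = 0.01189 hr

Final: 0.01189 hr


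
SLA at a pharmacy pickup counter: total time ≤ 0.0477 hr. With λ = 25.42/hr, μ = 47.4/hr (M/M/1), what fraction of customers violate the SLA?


W ~ Exponential(μ−λ) for M/M/1.
μ − λ = 47.4 − 25.42 = 21.9800
P(W > t) = e^{−(μ−λ)t} = e^{−1.0484} = 0.350482

Final: 0.350482


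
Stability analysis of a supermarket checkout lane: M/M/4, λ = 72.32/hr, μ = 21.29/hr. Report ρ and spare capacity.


Total capacity cμ = 4·21.29 = 85.16/hr
ρ = λ/(cμ) = 72.32/85.16 = 0.8492
Stable ⇔ ρ < 1: YES
Spare capacity = cμ − λ = 85.16 − 72.32 = 12.84/hr

Final: ρ = 0.8492; stable; margin = 12.84/hr


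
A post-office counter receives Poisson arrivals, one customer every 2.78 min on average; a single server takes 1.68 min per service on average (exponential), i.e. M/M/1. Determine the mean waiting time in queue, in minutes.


λ = 60/2.78 = 21.5827 /hr
μ = 60/1.68 = 35.7143 /hr
ρ = λ/μ = 21.5827/35.7143 = 0.6043
Wq = ρ/(μ−λ) = 0.6043/(35.7143−21.5827) = 0.04276 hr
In minutes: 0.04276·60 = 2.566 min

Final: 2.566 min


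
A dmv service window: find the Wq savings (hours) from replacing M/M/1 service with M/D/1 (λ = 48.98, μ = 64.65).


ρ = 48.98/64.65 = 0.7576
Wq(M/M/1) = ρ/(μ−λ) = 0.7576/15.67 = 0.04835 hr
Wq(M/D/1) = ρ/(2(μ−λ)) = 0.02417 hr
Savings = 0.04835 − 0.02417 = 0.02417 hr

Final: 0.02417 hr


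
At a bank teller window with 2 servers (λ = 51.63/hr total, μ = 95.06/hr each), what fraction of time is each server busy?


ρ = λ/(cμ) = 51.63/(2·95.06) = 51.63/190.12 = 0.2716

Final: 0.2716


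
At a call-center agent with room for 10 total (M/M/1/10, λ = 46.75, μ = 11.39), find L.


ρ = 46.75/11.39 = 4.1045
L = ρ[1 − (K+1)ρ^K + Kρ^(K+1)] / [(1−ρ)(1−ρ^(K+1))]
Numerator: 4.1045·(1 − 11·1356997.074228 + 10·5569764.110639) = 167342319.846516
Denominator: (-3.1045)·(-5569763.110639) = 17291204.880790
L = 167342319.846516/17291204.880790 = 9.6779

Final: 9.6779


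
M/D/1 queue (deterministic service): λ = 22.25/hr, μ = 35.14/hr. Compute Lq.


ρ = 22.25/35.14 = 0.6332
M/D/1: Lq = ρ²/(2(1−ρ)) = 0.4009/(2·0.3668) = 0.54648

Final: 0.54648


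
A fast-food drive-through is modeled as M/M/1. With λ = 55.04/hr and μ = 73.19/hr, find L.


ρ = λ/μ = 55.04/73.19 = 0.7520
L = ρ/(1−ρ) = 0.7520/(1 − 0.7520) = 0.7520/0.2480 = 3.0325

Final: 3.0325


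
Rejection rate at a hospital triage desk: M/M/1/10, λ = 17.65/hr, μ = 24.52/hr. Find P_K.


ρ = λ/μ = 17.65/24.52 = 0.7198
P_K = (1−ρ)ρ^K/(1−ρ^(K+1)) = (0.2802·0.037346)/(1 − 0.026882)
= 0.010464/0.973118 = 0.010753

Final: 0.010753


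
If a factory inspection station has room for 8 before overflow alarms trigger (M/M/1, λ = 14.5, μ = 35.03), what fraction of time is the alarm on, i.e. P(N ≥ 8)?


ρ = 14.5/35.03 = 0.4139
P(N ≥ n) = ρ^n = 0.4139^8 = 0.0008618

Final: 0.0008618


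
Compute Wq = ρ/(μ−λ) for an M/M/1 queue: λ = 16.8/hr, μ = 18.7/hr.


ρ = 16.8/18.7 = 0.8984
Wq = ρ/(μ−λ) = 0.8984/(18.7 − 16.8) = 0.8984/1.90 = 0.4728 hr

Final: 0.4728 hr


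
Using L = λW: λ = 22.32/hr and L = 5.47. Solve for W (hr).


W = L/λ = 5.47/22.32 = 0.2451 hr

Final: 0.2451 hr


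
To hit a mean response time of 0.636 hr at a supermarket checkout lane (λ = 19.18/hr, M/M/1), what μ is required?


W = 1/(μ−λ) ⇒ μ − λ = 1/W = 1/0.636 = 1.5723
μ = λ + 1/W = 19.18 + 1.5723 = 20.7523 per hr

Final: 20.7523 /hr


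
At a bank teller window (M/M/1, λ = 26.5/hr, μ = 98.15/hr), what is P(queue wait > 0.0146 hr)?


ρ = 26.5/98.15 = 0.2700
P(Wq > t) = ρ·e^{−(μ−λ)t} = 0.2700·e^{−1.0461}
= 0.2700·0.351309 = 0.094852

Final: 0.094852


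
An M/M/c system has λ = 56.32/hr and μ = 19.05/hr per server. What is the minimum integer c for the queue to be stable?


Stability requires cμ > λ ⇔ c > λ/μ.
λ/μ = 56.32/19.05 = 2.9564
Minimum integer c = ⌊2.9564⌋ + 1 = 3
Check: 3·19.05 = 57.15 > 56.32, while 2·19.05 = 38.10 ≤ 56.32

Final: 3 servers


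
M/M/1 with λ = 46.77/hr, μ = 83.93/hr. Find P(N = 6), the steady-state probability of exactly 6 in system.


ρ = 46.77/83.93 = 0.5573
P_n = (1−ρ)·ρ^n = (1 − 0.5573)·0.5573^6 = 0.4427·0.029943 = 0.013257

Final: 0.013257


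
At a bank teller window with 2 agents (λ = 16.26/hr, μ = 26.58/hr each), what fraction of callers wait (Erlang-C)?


a = λ/μ = 0.6117; ρ = a/2 = 0.3059
P₀ = 0.531547 (from M/M/c formula)
C(c,a) = [a^c/(c!(1−ρ))]·P₀ = [0.37422/(2·0.6941)]·0.531547
= 0.26956·0.531547 = 0.143285

Final: 0.143285


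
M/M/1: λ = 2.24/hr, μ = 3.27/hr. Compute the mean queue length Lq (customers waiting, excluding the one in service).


ρ = 2.24/3.27 = 0.6850
Lq = ρ²/(1−ρ) = 0.4692/0.3150 = 1.4897

Final: 1.4897


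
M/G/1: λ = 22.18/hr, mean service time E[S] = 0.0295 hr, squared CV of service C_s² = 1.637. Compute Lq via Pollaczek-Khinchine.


ρ = λ·E[S] = 22.18·0.0295 = 0.6543
Lq = ρ²(1+C_s²)/(2(1−ρ)) = 0.4281·(1+1.637)/(2·0.3457)
= 0.4281·2.6370/0.6914 = 1.63290

Final: 1.63290


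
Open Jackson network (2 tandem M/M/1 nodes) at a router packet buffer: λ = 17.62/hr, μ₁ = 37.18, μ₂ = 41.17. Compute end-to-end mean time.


Each node sees arrival rate λ = 17.62/hr (tandem ⇒ throughput preserved).
W₁ = 1/(μ₁−λ) = 1/(37.18−17.62) = 0.05112 hr
W₂ = 1/(μ₂−λ) = 1/(41.17−17.62) = 0.04246 hr
W_total = W₁ + W₂ = 0.05112 + 0.04246 = 0.09359 hr

Final: 0.09359 hr


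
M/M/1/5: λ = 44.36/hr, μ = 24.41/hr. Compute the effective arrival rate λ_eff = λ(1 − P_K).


ρ = 1.8173; P_K = (1−ρ)ρ^5/(1−ρ^6) = 0.462572
λ_eff = λ(1 − P_K) = 44.36·(1 − 0.462572) = 44.36·0.537428 = 23.8403 /hr

Final: 23.8403 /hr


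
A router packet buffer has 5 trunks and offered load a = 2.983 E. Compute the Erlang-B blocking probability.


B(c,a) = (a^c/c!) / Σ_{k=0}^{c} a^k/k!
a^5/5! = 1.968272
Σ terms (k=0..5): 1.00000 + 2.98300 + 4.44914 + 4.42393 + 3.29915 + 1.96827 = 18.123497
B = 1.968272/18.123497 = 0.108603

Final: 0.108603


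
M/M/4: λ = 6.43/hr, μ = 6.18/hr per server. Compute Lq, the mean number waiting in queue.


a = λ/μ = 1.0405; ρ = a/4 = 0.2601
P₀ = 0.352679
Lq = P₀·a^c·ρ / (c!·(1−ρ)²) = 0.352679·1.17190·0.2601/(24·0.54743)
= 0.008183

Final: 0.008183


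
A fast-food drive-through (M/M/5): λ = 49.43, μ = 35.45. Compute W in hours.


a = 1.3944; ρ = 0.2789; P₀ = 0.247726
Lq = P₀·a^c·ρ/(c!(1−ρ)²) = 0.005835
Wq = Lq/λ = 0.005835/49.43 = 0.0001180 hr
W = Wq + 1/μ = 0.0001180 + 0.02821 = 0.02833 hr

Final: 0.02833 hr


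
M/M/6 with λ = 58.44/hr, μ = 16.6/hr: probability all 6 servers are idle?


a = λ/μ = 58.44/16.6 = 3.5205; ρ = a/c = 0.5867
Σ_{k=0}^{5} a^k/k! (terms k=0..5) = 1.00000 + 3.52048 + 6.19690 + 7.27202 + 6.40025 + 4.50640 = 28.89605
Tail: a^6/(6!(1−ρ)) = 1903.76227/(720·0.4133) = 6.39829
P₀ = 1/(28.89605 + 6.39829) = 1/35.29434 = 0.028333

Final: 0.028333


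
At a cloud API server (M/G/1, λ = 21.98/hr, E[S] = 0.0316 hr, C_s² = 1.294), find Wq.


ρ = λ·E[S] = 21.98·0.0316 = 0.6946
E[S²] = E[S]²(1+C_s²) = 0.0316²·(1+1.294) = 0.002291
Wq = λ·E[S²]/(2(1−ρ)) = 21.98·0.002291/(2·0.3054) = 0.08242 hr

Final: 0.08242 hr


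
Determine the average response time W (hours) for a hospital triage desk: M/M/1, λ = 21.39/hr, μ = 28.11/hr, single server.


W = 1/(μ−λ) = 1/(28.11 − 21.39) = 1/6.72 = 0.1488 hr

Final: 0.1488 hr


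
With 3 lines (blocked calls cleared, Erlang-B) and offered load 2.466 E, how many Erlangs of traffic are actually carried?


B(3,2.466) = 0.277523 (Erlang-B)
Carried load = a(1 − B) = 2.466·(1 − 0.277523) = 2.466·0.722477 = 1.7816 E

Final: 1.7816 Erlangs


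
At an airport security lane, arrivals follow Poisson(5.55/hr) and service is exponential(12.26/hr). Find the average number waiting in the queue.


ρ = 5.55/12.26 = 0.4527
Lq = ρ²/(1−ρ) = 0.2049/0.5473 = 0.3744

Final: 0.3744


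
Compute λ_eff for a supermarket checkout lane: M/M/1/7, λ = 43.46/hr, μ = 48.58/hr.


ρ = 0.8946; P_K = (1−ρ)ρ^7/(1−ρ^8) = 0.081955
λ_eff = λ(1 − P_K) = 43.46·(1 − 0.081955) = 43.46·0.918045 = 39.8982 /hr

Final: 39.8982 /hr


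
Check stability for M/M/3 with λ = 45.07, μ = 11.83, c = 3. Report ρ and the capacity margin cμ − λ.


Total capacity cμ = 3·11.83 = 35.49/hr
ρ = λ/(cμ) = 45.07/35.49 = 1.2699
Stable ⇔ ρ < 1: NO
Spare capacity = cμ − λ = 35.49 − 45.07 = -9.58/hr

Final: ρ = 1.2699; unstable; margin = -9.58/hr


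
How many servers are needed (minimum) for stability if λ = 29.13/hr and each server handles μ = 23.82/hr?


Stability requires cμ > λ ⇔ c > λ/μ.
λ/μ = 29.13/23.82 = 1.2229
Minimum integer c = ⌊1.2229⌋ + 1 = 2
Check: 2·23.82 = 47.64 > 29.13, while 1·23.82 = 23.82 ≤ 29.13

Final: 2 servers


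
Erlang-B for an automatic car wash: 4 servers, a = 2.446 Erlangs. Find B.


B(c,a) = (a^c/c!) / Σ_{k=0}^{c} a^k/k!
a^4/4! = 1.491470
Σ terms (k=0..4): 1.00000 + 2.44600 + 2.99146 + 2.43904 + 1.49147 = 10.367964
B = 1.491470/10.367964 = 0.143854

Final: 0.143854


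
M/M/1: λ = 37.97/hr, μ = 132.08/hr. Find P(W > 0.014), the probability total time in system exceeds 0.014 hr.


W ~ Exponential(μ−λ) for M/M/1.
μ − λ = 132.08 − 37.97 = 94.1100
P(W > t) = e^{−(μ−λ)t} = e^{−1.3175} = 0.267793

Final: 0.267793


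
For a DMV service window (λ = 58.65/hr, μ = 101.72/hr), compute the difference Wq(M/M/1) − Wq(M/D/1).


ρ = 58.65/101.72 = 0.5766
Wq(M/M/1) = ρ/(μ−λ) = 0.5766/43.07 = 0.01339 hr
Wq(M/D/1) = ρ/(2(μ−λ)) = 0.006694 hr
Savings = 0.01339 − 0.006694 = 0.006694 hr

Final: 0.006694 hr


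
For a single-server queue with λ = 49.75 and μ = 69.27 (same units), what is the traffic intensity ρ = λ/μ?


ρ = λ/μ = 49.75/69.27 = 0.7182

Final: 0.7182


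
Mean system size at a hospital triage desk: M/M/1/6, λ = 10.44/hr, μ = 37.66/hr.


ρ = 10.44/37.66 = 0.2772
L = ρ[1 − (K+1)ρ^K + Kρ^(K+1)] / [(1−ρ)(1−ρ^(K+1))]
Numerator: 0.2772·(1 − 7·0.0004539 + 6·0.0001258) = 0.276546
Denominator: (0.7228)·(0.999874) = 0.722692
L = 0.276546/0.722692 = 0.3827

Final: 0.3827


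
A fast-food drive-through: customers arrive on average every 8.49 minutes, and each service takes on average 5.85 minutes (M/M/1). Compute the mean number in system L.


λ = 60/8.49 = 7.0671 /hr
μ = 60/5.85 = 10.2564 /hr
ρ = λ/μ = 7.0671/10.2564 = 0.6890
L = ρ/(1−ρ) = 0.6890/0.3110 = 2.2159

Final: 2.2159


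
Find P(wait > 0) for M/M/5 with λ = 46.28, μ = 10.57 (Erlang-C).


a = λ/μ = 4.3784; ρ = a/5 = 0.8757
P₀ = 0.006573 (from M/M/c formula)
C(c,a) = [a^c/(c!(1−ρ))]·P₀ = [1609.13253/(120·0.1243)]·0.006573
= 107.86740·0.006573 = 0.709030

Final: 0.709030


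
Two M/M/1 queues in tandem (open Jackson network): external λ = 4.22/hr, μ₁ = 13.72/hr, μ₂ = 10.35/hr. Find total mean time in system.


Each node sees arrival rate λ = 4.22/hr (tandem ⇒ throughput preserved).
W₁ = 1/(μ₁−λ) = 1/(13.72−4.22) = 0.10526 hr
W₂ = 1/(μ₂−λ) = 1/(10.35−4.22) = 0.16313 hr
W_total = W₁ + W₂ = 0.10526 + 0.16313 = 0.26840 hr

Final: 0.26840 hr


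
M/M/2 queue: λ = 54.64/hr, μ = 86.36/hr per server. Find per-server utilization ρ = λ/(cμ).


ρ = λ/(cμ) = 54.64/(2·86.36) = 54.64/172.72 = 0.3164

Final: 0.3164


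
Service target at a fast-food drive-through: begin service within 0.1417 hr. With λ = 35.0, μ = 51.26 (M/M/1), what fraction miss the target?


ρ = 35.0/51.26 = 0.6828
P(Wq > t) = ρ·e^{−(μ−λ)t} = 0.6828·e^{−2.3040}
= 0.6828·0.099854 = 0.068180

Final: 0.068180


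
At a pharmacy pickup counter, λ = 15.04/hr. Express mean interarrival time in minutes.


Mean interarrival time = 1/λ = 1/15.04 hour = 0.06649 hour
In minutes: 0.06649 × 60 = 3.9894 min

Final: 3.9894 min


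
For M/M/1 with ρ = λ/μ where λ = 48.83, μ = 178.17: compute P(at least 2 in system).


ρ = 48.83/178.17 = 0.2741
P(N ≥ n) = ρ^n = 0.2741^2 = 0.075111

Final: 0.075111


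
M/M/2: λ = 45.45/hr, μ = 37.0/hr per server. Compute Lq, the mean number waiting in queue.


a = λ/μ = 1.2284; ρ = a/2 = 0.6142
P₀ = 0.239012
Lq = P₀·a^c·ρ / (c!·(1−ρ)²) = 0.239012·1.50891·0.6142/(2·0.14885)
= 0.74406

Final: 0.74406


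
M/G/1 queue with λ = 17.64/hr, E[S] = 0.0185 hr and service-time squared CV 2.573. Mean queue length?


ρ = λ·E[S] = 17.64·0.0185 = 0.3263
Lq = ρ²(1+C_s²)/(2(1−ρ)) = 0.1065·(1+2.573)/(2·0.6737)
= 0.1065·3.5730/1.3473 = 0.28242

Final: 0.28242


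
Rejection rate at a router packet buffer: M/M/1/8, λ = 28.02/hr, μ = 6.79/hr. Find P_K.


ρ = λ/μ = 28.02/6.79 = 4.1267
P_K = (1−ρ)ρ^K/(1−ρ^(K+1)) = (-3.1267·84098.229608)/(1 − 347044.535143)
= -262946.305535/-347043.535143 = 0.757675

Final: 0.757675


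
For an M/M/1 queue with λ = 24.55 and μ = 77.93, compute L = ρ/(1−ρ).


ρ = λ/μ = 24.55/77.93 = 0.3150
L = ρ/(1−ρ) = 0.3150/(1 − 0.3150) = 0.3150/0.6850 = 0.4599

Final: 0.4599


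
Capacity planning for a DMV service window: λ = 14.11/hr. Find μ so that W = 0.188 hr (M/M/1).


W = 1/(μ−λ) ⇒ μ − λ = 1/W = 1/0.188 = 5.3191
μ = λ + 1/W = 14.11 + 5.3191 = 19.4291 per hr

Final: 19.4291 /hr


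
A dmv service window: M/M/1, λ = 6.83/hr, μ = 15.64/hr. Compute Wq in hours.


ρ = 6.83/15.64 = 0.4367
Wq = ρ/(μ−λ) = 0.4367/(15.64 − 6.83) = 0.4367/8.81 = 0.04957 hr

Final: 0.04957 hr


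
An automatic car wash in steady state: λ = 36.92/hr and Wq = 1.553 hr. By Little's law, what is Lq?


Lq = λWq = 36.92·1.553 = 57.3368

Final: 57.3368


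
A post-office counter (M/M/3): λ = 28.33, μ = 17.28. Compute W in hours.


a = 1.6395; ρ = 0.5465; P₀ = 0.178481
Lq = P₀·a^c·ρ/(c!(1−ρ)²) = 0.34830
Wq = Lq/λ = 0.34830/28.33 = 0.01229 hr
W = Wq + 1/μ = 0.01229 + 0.05787 = 0.07016 hr

Final: 0.07016 hr


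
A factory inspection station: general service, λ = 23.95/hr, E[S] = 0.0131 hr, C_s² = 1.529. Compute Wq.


ρ = λ·E[S] = 23.95·0.0131 = 0.3137
E[S²] = E[S]²(1+C_s²) = 0.0131²·(1+1.529) = 0.0004340
Wq = λ·E[S²]/(2(1−ρ)) = 23.95·0.0004340/(2·0.6863) = 0.007573 hr

Final: 0.007573 hr


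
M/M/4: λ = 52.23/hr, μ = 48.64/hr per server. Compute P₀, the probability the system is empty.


a = λ/μ = 52.23/48.64 = 1.0738; ρ = a/c = 0.2685
Σ_{k=0}^{3} a^k/k! (terms k=0..3) = 1.00000 + 1.07381 + 0.57653 + 0.20636 = 2.85670
Tail: a^4/(4!(1−ρ)) = 1.32955/(24·0.7315) = 0.07573
P₀ = 1/(2.85670 + 0.07573) = 1/2.93243 = 0.341014

Final: 0.341014


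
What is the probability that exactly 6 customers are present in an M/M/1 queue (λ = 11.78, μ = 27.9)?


ρ = 11.78/27.9 = 0.4222
P_n = (1−ρ)·ρ^n = (1 − 0.4222)·0.4222^6 = 0.5778·0.005666 = 0.003273

Final: 0.003273


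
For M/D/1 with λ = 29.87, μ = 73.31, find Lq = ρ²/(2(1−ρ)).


ρ = 29.87/73.31 = 0.4074
M/D/1: Lq = ρ²/(2(1−ρ)) = 0.1660/(2·0.5926) = 0.14008

Final: 0.14008


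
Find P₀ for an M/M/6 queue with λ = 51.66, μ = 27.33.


a = λ/μ = 51.66/27.33 = 1.8902; ρ = a/c = 0.3150
Σ_{k=0}^{5} a^k/k! (terms k=0..5) = 1.00000 + 1.89023 + 1.78649 + 1.12562 + 0.53192 + 0.20109 = 6.53535
Tail: a^6/(6!(1−ρ)) = 45.61300/(720·0.6850) = 0.09249
P₀ = 1/(6.53535 + 0.09249) = 1/6.62784 = 0.150879

Final: 0.150879


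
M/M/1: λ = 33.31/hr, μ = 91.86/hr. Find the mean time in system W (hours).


W = 1/(μ−λ) = 1/(91.86 − 33.31) = 1/58.55 = 0.01708 hr

Final: 0.01708 hr


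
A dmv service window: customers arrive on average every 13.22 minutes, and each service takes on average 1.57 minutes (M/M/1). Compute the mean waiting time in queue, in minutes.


λ = 60/13.22 = 4.5386 /hr
μ = 60/1.57 = 38.2166 /hr
ρ = λ/μ = 4.5386/38.2166 = 0.1188
Wq = ρ/(μ−λ) = 0.1188/(38.2166−4.5386) = 0.003526 hr
In minutes: 0.003526·60 = 0.2116 min

Final: 0.2116 min


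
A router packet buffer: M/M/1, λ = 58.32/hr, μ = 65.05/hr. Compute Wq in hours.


ρ = 58.32/65.05 = 0.8965
Wq = ρ/(μ−λ) = 0.8965/(65.05 − 58.32) = 0.8965/6.73 = 0.1332 hr

Final: 0.1332 hr


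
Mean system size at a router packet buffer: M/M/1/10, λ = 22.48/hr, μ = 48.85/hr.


ρ = 22.48/48.85 = 0.4602
L = ρ[1 − (K+1)ρ^K + Kρ^(K+1)] / [(1−ρ)(1−ρ^(K+1))]
Numerator: 0.4602·(1 − 11·0.0004259 + 10·0.0001960) = 0.458930
Denominator: (0.5398)·(0.999804) = 0.539710
L = 0.458930/0.539710 = 0.8503

Final: 0.8503


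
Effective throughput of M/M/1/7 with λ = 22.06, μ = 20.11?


ρ = 1.0970; P_K = (1−ρ)ρ^7/(1−ρ^8) = 0.168992
λ_eff = λ(1 − P_K) = 22.06·(1 − 0.168992) = 22.06·0.831008 = 18.3320 /hr

Final: 18.3320 /hr


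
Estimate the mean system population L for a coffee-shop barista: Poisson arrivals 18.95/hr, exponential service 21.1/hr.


ρ = λ/μ = 18.95/21.1 = 0.8981
L = ρ/(1−ρ) = 0.8981/(1 − 0.8981) = 0.8981/0.1019 = 8.8140

Final: 8.8140


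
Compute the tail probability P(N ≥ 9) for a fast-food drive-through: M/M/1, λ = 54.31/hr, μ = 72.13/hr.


ρ = 54.31/72.13 = 0.7529
P(N ≥ n) = ρ^n = 0.7529^9 = 0.077781

Final: 0.077781


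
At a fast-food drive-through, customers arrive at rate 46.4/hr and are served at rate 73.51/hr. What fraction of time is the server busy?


ρ = λ/μ = 46.4/73.51 = 0.6312

Final: 0.6312


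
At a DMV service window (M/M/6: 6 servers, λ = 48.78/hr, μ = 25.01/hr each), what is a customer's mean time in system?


a = 1.9504; ρ = 0.3251; P₀ = 0.142034
Lq = P₀·a^c·ρ/(c!(1−ρ)²) = 0.007750
Wq = Lq/λ = 0.007750/48.78 = 0.0001589 hr
W = Wq + 1/μ = 0.0001589 + 0.03998 = 0.04014 hr

Final: 0.04014 hr


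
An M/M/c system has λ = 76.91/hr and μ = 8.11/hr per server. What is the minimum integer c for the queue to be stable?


Stability requires cμ > λ ⇔ c > λ/μ.
λ/μ = 76.91/8.11 = 9.4834
Minimum integer c = ⌊9.4834⌋ + 1 = 10
Check: 10·8.11 = 81.10 > 76.91, while 9·8.11 = 72.99 ≤ 76.91

Final: 10 servers


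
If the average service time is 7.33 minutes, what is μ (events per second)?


μ = 1/(service time) in consistent units.
1 second = 0.0166667 min, so μ = 0.0166667/7.33 = 0.002274 per second

Final: 0.002274 /sec


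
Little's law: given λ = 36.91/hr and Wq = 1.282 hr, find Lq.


Lq = λWq = 36.91·1.282 = 47.3186

Final: 47.3186


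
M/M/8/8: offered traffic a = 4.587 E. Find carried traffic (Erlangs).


B(8,4.587) = 0.051801 (Erlang-B)
Carried load = a(1 − B) = 4.587·(1 − 0.051801) = 4.587·0.948199 = 4.3494 E

Final: 4.3494 Erlangs


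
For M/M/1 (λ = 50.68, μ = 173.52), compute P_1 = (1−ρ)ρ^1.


ρ = 50.68/173.52 = 0.2921
P_n = (1−ρ)·ρ^n = (1 − 0.2921)·0.2921^1 = 0.7079·0.292070 = 0.206765

Final: 0.206765


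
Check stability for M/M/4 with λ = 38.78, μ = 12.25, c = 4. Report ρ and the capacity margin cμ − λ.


Total capacity cμ = 4·12.25 = 49.00/hr
ρ = λ/(cμ) = 38.78/49.00 = 0.7914
Stable ⇔ ρ < 1: YES
Spare capacity = cμ − λ = 49.00 − 38.78 = 10.22/hr

Final: ρ = 0.7914; stable; margin = 10.22/hr


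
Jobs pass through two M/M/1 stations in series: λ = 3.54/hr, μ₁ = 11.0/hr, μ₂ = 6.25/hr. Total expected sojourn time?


Each node sees arrival rate λ = 3.54/hr (tandem ⇒ throughput preserved).
W₁ = 1/(μ₁−λ) = 1/(11.0−3.54) = 0.13405 hr
W₂ = 1/(μ₂−λ) = 1/(6.25−3.54) = 0.36900 hr
W_total = W₁ + W₂ = 0.13405 + 0.36900 = 0.50305 hr

Final: 0.50305 hr


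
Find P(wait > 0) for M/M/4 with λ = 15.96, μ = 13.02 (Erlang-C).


a = λ/μ = 1.2258; ρ = a/4 = 0.3065
P₀ = 0.292420 (from M/M/c formula)
C(c,a) = [a^c/(c!(1−ρ))]·P₀ = [2.25781/(24·0.6935)]·0.292420
= 0.13564·0.292420 = 0.039665

Final: 0.039665


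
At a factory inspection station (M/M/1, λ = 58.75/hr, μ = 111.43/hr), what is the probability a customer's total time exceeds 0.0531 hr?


W ~ Exponential(μ−λ) for M/M/1.
μ − λ = 111.43 − 58.75 = 52.6800
P(W > t) = e^{−(μ−λ)t} = e^{−2.7973} = 0.060974

Final: 0.060974


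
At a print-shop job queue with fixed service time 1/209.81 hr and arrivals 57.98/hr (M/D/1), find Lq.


ρ = 57.98/209.81 = 0.2763
M/D/1: Lq = ρ²/(2(1−ρ)) = 0.07637/(2·0.7237) = 0.05276

Final: 0.05276


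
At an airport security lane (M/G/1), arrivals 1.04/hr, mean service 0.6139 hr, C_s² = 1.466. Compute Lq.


ρ = λ·E[S] = 1.04·0.6139 = 0.6385
Lq = ρ²(1+C_s²)/(2(1−ρ)) = 0.4076·(1+1.466)/(2·0.3615)
= 0.4076·2.4660/0.7231 = 1.39016

Final: 1.39016


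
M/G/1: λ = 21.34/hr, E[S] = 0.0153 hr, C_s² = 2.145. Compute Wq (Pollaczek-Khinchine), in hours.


ρ = λ·E[S] = 21.34·0.0153 = 0.3265
E[S²] = E[S]²(1+C_s²) = 0.0153²·(1+2.145) = 0.0007362
Wq = λ·E[S²]/(2(1−ρ)) = 21.34·0.0007362/(2·0.6735) = 0.01166 hr

Final: 0.01166 hr


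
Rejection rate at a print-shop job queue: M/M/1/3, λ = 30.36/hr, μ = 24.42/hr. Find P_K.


ρ = λ/μ = 30.36/24.42 = 1.2432
P_K = (1−ρ)ρ^K/(1−ρ^(K+1)) = (-0.2432·1.921624)/(1 − 2.389046)
= -0.467422/-1.389046 = 0.336506

Final: 0.336506


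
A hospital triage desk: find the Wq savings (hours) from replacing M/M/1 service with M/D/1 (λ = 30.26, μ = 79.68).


ρ = 30.26/79.68 = 0.3798
Wq(M/M/1) = ρ/(μ−λ) = 0.3798/49.42 = 0.007685 hr
Wq(M/D/1) = ρ/(2(μ−λ)) = 0.003842 hr
Savings = 0.007685 − 0.003842 = 0.003842 hr

Final: 0.003842 hr


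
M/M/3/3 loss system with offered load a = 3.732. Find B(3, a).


B(c,a) = (a^c/c!) / Σ_{k=0}^{c} a^k/k!
a^3/3! = 8.663107
Σ terms (k=0..3): 1.00000 + 3.73200 + 6.96391 + 8.66311 = 20.359019
B = 8.663107/20.359019 = 0.425517

Final: 0.425517


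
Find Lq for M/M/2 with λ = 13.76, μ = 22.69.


a = λ/μ = 0.6064; ρ = a/2 = 0.3032
P₀ = 0.534664
Lq = P₀·a^c·ρ / (c!·(1−ρ)²) = 0.534664·0.36776·0.3032/(2·0.48551)
= 0.06140

Final: 0.06140


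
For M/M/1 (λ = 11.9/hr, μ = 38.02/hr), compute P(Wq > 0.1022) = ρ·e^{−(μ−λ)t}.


ρ = 11.9/38.02 = 0.3130
P(Wq > t) = ρ·e^{−(μ−λ)t} = 0.3130·e^{−2.6695}
= 0.3130·0.069289 = 0.021687

Final: 0.021687


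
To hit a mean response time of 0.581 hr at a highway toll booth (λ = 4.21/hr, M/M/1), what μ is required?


W = 1/(μ−λ) ⇒ μ − λ = 1/W = 1/0.581 = 1.7212
μ = λ + 1/W = 4.21 + 1.7212 = 5.9312 per hr

Final: 5.9312 /hr


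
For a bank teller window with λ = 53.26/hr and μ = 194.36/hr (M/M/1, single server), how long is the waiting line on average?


ρ = 53.26/194.36 = 0.2740
Lq = ρ²/(1−ρ) = 0.07509/0.7260 = 0.1034

Final: 0.1034


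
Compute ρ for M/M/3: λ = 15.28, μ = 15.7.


ρ = λ/(cμ) = 15.28/(3·15.7) = 15.28/47.10 = 0.3244

Final: 0.3244


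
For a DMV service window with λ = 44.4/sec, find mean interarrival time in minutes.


Mean interarrival time = 1/λ = 1/44.4 second = 0.02252 second
In minutes: 0.02252 × 0.0166667 = 0.0003754 min

Final: 0.0003754 min


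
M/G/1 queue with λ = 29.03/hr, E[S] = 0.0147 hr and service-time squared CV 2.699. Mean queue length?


ρ = λ·E[S] = 29.03·0.0147 = 0.4267
Lq = ρ²(1+C_s²)/(2(1−ρ)) = 0.1821·(1+2.699)/(2·0.5733)
= 0.1821·3.6990/1.1465 = 0.58753

Final: 0.58753


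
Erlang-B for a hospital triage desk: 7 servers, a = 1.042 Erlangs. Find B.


B(c,a) = (a^c/c!) / Σ_{k=0}^{c} a^k/k!
a^7/7! = 0.0002646
Σ terms (k=0..7): 1.00000 + 1.04200 + 0.54288 + 0.18856 + 0.04912 + 0.01024 + 0.001778 + 0.0002646 = 2.834842
B = 0.0002646/2.834842 = 0.00009335

Final: 0.00009335


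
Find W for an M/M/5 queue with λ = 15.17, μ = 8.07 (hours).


a = 1.8798; ρ = 0.3760; P₀ = 0.151804
Lq = P₀·a^c·ρ/(c!(1−ρ)²) = 0.02867
Wq = Lq/λ = 0.02867/15.17 = 0.001890 hr
W = Wq + 1/μ = 0.001890 + 0.12392 = 0.12581 hr

Final: 0.12581 hr


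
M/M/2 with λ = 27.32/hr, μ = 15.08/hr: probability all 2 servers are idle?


a = λ/μ = 27.32/15.08 = 1.8117; ρ = a/c = 0.9058
Σ_{k=0}^{1} a^k/k! (terms k=0..1) = 1.00000 + 1.81167 = 2.81167
Tail: a^2/(2!(1−ρ)) = 3.28215/(2·0.09416) = 17.42777
P₀ = 1/(2.81167 + 17.42777) = 1/20.23944 = 0.049408

Final: 0.049408


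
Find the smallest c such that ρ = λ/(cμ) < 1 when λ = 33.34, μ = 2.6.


Stability requires cμ > λ ⇔ c > λ/μ.
λ/μ = 33.34/2.6 = 12.8231
Minimum integer c = ⌊12.8231⌋ + 1 = 13
Check: 13·2.6 = 33.80 > 33.34, while 12·2.6 = 31.20 ≤ 33.34

Final: 13 servers


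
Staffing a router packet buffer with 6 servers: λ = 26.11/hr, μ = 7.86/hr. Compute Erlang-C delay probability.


a = λ/μ = 3.3219; ρ = a/6 = 0.5536
P₀ = 0.034996 (from M/M/c formula)
C(c,a) = [a^c/(c!(1−ρ))]·P₀ = [1343.71125/(720·0.4464)]·0.034996
= 4.18114·0.034996 = 0.146324

Final: 0.146324


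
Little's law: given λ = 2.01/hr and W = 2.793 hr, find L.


L = λW = 2.01·2.793 = 5.6139

Final: 5.6139


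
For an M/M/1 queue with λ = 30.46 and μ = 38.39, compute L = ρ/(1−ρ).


ρ = λ/μ = 30.46/38.39 = 0.7934
L = ρ/(1−ρ) = 0.7934/(1 − 0.7934) = 0.7934/0.2066 = 3.8411

Final: 3.8411


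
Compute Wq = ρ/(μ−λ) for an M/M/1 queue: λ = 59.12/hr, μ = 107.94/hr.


ρ = 59.12/107.94 = 0.5477
Wq = ρ/(μ−λ) = 0.5477/(107.94 − 59.12) = 0.5477/48.82 = 0.01122 hr

Final: 0.01122 hr
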